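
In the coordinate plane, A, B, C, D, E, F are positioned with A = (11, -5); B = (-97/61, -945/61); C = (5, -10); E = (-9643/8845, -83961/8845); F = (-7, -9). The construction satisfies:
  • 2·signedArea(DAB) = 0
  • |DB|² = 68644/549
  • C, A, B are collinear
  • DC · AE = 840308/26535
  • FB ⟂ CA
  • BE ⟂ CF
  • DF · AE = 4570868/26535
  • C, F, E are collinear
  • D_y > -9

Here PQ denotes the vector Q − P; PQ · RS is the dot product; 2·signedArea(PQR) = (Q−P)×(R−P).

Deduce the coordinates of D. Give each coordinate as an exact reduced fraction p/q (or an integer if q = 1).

1. D_x = 7  [2·signedArea(DAB) = 0 ∩ DC · AE = 840308/26535]
2. D_y = -25/3  [2·signedArea(DAB) = 0 ∩ DC · AE = 840308/26535]
   → D = (7, -25/3)

D = (7, -25/3)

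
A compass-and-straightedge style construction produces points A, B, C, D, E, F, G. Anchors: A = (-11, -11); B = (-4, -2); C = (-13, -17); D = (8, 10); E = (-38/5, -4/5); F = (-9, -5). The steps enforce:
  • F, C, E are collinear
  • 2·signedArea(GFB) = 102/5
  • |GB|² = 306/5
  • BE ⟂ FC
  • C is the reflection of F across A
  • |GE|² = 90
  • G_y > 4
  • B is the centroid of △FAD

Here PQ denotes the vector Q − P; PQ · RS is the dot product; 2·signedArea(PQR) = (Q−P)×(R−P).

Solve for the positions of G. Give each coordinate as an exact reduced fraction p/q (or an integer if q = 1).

G = (1/5, 23/5)

1. G_x = 1/5  [line -3·x + 5·y + -112/5 = 0 ∩ |GE|² = 90]
2. G_y = 23/5  [line -3·x + 5·y + -112/5 = 0 ∩ |GE|² = 90]
   → G = (1/5, 23/5)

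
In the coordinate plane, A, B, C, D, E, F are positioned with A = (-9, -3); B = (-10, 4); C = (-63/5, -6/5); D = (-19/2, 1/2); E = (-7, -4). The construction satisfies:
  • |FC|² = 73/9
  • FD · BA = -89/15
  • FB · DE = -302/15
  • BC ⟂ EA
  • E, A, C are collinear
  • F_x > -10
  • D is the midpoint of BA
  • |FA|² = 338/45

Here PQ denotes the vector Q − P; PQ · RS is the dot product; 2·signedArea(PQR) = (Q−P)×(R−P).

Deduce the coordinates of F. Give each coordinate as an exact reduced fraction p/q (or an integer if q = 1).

F = (-148/15, -2/5)

1. F_x = -148/15  [FD · BA = -89/15 ∩ FB · DE = -302/15]
2. F_y = -2/5  [FD · BA = -89/15 ∩ FB · DE = -302/15]
   → F = (-148/15, -2/5)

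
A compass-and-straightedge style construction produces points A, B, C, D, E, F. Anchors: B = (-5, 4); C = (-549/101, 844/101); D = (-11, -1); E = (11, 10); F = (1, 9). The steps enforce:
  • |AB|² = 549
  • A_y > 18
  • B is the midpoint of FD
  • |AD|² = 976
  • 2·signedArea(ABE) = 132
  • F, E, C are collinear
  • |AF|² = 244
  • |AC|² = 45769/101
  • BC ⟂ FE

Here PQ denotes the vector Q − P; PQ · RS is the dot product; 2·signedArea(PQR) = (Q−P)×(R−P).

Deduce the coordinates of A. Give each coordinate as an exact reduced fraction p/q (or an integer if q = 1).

A = (13, 19)

1. A_x = 13  [line -6·x + 16·y + -226 = 0 ∩ |AF|² = 244]
2. A_y = 19  [line -6·x + 16·y + -226 = 0 ∩ |AF|² = 244]
   → A = (13, 19)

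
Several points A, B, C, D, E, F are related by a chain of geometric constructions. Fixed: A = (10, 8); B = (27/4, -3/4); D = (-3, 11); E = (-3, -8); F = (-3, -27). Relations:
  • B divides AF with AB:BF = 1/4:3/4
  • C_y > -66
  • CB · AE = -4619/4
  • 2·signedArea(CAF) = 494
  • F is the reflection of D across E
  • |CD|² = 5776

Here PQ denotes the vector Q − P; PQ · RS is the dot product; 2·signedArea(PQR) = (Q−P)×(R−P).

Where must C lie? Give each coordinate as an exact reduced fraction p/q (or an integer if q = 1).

1. C_x = -3  [2·signedArea(CAF) = 494 ∩ CB · AE = -4619/4]
2. C_y = -65  [2·signedArea(CAF) = 494 ∩ CB · AE = -4619/4]
   → C = (-3, -65)

C = (-3, -65)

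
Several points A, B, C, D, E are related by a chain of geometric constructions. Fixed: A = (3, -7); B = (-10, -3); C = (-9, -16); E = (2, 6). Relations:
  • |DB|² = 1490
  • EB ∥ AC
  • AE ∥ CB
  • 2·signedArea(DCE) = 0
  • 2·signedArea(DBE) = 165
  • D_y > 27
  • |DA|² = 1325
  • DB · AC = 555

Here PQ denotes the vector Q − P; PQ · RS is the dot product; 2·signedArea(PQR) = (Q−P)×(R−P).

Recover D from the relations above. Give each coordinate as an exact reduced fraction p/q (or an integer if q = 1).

1. D_x = 13  [2·signedArea(DCE) = 0 ∩ 2·signedArea(DBE) = 165]
2. D_y = 28  [2·signedArea(DCE) = 0 ∩ 2·signedArea(DBE) = 165]
   → D = (13, 28)

D = (13, 28)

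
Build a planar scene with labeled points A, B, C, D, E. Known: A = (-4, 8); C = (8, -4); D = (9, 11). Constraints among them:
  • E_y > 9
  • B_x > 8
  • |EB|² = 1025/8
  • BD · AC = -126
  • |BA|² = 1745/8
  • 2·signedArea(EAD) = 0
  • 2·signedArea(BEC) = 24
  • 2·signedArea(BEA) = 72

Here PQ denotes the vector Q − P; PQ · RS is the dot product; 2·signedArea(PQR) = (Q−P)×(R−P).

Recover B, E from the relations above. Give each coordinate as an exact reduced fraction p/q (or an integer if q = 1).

1. B_x = 33/4  [line -12·x + 12·y + 102 = 0 ∩ |BA|² = 1745/8]
2. B_y = -1/4  [line -12·x + 12·y + 102 = 0 ∩ |BA|² = 1745/8]
   → B = (33/4, -1/4)
3. E_x = 5/2  [2·signedArea(BEC) = 24 ∩ 2·signedArea(EAD) = 0]
4. E_y = 19/2  [2·signedArea(BEC) = 24 ∩ 2·signedArea(EAD) = 0]
   → E = (5/2, 19/2)

B = (33/4, -1/4)
E = (5/2, 19/2)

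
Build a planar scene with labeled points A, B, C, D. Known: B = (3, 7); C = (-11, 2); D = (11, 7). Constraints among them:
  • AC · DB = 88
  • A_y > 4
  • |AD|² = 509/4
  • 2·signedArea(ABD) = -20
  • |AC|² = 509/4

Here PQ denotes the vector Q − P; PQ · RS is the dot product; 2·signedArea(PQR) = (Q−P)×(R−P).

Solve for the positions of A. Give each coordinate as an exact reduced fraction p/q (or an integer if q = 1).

1. A_x = 0  [2·signedArea(ABD) = -20 ∩ AC · DB = 88]
2. A_y = 9/2  [2·signedArea(ABD) = -20 ∩ AC · DB = 88]
   → A = (0, 9/2)

A = (0, 9/2)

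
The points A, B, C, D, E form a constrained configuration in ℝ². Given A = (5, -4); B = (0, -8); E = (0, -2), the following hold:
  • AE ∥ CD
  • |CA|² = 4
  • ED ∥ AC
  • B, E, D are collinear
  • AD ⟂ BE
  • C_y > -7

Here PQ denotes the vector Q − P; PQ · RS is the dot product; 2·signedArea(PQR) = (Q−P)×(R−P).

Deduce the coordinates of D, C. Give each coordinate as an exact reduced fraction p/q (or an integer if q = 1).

1. D_x = 0  [B, E, D are collinear ∩ AD ⟂ BE]
2. D_y = -4  [B, E, D are collinear ∩ AD ⟂ BE]
   → D = (0, -4)
3. C_x = 5  [AE ∥ CD ∩ ED ∥ AC]
4. C_y = -6  [AE ∥ CD ∩ ED ∥ AC]
   → C = (5, -6)

C = (5, -6)
D = (0, -4)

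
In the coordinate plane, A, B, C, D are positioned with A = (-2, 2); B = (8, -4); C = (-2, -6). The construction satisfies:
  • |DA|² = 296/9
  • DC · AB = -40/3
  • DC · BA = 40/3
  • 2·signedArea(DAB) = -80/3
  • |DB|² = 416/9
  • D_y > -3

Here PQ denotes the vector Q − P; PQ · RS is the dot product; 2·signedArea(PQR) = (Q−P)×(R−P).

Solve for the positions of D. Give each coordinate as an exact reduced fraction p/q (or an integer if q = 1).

D = (4/3, -8/3)

1. D_x = 4/3  [DC · BA = 40/3 ∩ 2·signedArea(DAB) = -80/3]
2. D_y = -8/3  [DC · BA = 40/3 ∩ 2·signedArea(DAB) = -80/3]
   → D = (4/3, -8/3)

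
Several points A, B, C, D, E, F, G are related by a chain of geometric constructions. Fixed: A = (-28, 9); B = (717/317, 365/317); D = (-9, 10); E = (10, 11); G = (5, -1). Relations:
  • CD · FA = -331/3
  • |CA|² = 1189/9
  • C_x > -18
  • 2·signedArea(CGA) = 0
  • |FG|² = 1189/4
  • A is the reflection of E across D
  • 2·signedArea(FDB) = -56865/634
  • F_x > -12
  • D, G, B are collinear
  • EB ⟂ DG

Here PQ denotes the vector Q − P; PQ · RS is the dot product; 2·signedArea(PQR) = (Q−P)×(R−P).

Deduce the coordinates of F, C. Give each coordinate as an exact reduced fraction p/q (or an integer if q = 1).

C = (-17, 17/3)
F = (-23/2, 4)

1. C_x = -17  [line -10·x + -33·y + 17 = 0 ∩ |CA|² = 1189/9]
2. C_y = 17/3  [line -10·x + -33·y + 17 = 0 ∩ |CA|² = 1189/9]
   → C = (-17, 17/3)
3. F_x = -23/2  [2·signedArea(FDB) = -56865/634 ∩ CD · FA = -331/3]
4. F_y = 4  [2·signedArea(FDB) = -56865/634 ∩ CD · FA = -331/3]
   → F = (-23/2, 4)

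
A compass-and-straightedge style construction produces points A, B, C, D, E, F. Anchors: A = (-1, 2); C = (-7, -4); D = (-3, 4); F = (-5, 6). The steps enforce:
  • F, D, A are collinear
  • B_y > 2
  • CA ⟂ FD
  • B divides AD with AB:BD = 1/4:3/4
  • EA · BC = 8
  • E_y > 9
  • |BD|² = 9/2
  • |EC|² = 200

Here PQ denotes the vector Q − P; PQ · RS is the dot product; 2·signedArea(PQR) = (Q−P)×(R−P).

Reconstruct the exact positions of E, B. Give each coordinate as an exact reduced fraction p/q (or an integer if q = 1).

B = (-3/2, 5/2)
E = (-9, 10)

1. B_x = -3/2  [B divides AD with AB:BD = 1/4:3/4]
2. B_y = 5/2  [B divides AD with AB:BD = 1/4:3/4]
   → B = (-3/2, 5/2)
3. E_x = -9  [line 11/2·x + 13/2·y + -31/2 = 0 ∩ |EC|² = 200]
4. E_y = 10  [line 11/2·x + 13/2·y + -31/2 = 0 ∩ |EC|² = 200]
   → E = (-9, 10)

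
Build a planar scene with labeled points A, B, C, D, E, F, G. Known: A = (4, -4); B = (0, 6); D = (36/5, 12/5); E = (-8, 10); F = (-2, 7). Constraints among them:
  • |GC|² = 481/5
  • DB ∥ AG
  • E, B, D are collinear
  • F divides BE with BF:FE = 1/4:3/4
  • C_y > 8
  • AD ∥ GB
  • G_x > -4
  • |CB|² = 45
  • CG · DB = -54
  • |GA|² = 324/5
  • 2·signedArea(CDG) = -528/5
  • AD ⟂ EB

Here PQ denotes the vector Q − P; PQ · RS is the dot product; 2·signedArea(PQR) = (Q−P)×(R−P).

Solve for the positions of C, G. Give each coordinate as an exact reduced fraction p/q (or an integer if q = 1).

1. G_x = -16/5  [AD ∥ GB ∩ DB ∥ AG]
2. G_y = -2/5  [AD ∥ GB ∩ DB ∥ AG]
   → G = (-16/5, -2/5)
3. C_x = -6  [2·signedArea(CDG) = -528/5 ∩ CG · DB = -54]
4. C_y = 9  [2·signedArea(CDG) = -528/5 ∩ CG · DB = -54]
   → C = (-6, 9)

C = (-6, 9)
G = (-16/5, -2/5)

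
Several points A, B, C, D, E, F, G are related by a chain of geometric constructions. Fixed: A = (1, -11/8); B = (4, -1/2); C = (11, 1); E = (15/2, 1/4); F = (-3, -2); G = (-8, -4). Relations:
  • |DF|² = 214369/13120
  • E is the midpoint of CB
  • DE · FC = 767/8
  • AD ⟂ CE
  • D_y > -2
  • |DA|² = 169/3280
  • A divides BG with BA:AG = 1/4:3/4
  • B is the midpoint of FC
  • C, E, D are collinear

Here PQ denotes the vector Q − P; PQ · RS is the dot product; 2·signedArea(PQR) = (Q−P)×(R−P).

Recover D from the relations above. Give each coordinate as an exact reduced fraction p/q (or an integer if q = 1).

1. D_x = 781/820  [C, E, D are collinear ∩ AD ⟂ CE]
2. D_y = -1891/1640  [C, E, D are collinear ∩ AD ⟂ CE]
   → D = (781/820, -1891/1640)

D = (781/820, -1891/1640)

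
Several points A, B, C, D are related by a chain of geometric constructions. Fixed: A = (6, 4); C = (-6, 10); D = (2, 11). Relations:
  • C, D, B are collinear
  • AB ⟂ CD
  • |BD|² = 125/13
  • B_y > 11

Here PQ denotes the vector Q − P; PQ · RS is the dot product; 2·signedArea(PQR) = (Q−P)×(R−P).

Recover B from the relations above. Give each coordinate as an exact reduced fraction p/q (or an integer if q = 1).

B = (66/13, 148/13)

1. B_x = 66/13  [C, D, B are collinear ∩ AB ⟂ CD]
2. B_y = 148/13  [C, D, B are collinear ∩ AB ⟂ CD]
   → B = (66/13, 148/13)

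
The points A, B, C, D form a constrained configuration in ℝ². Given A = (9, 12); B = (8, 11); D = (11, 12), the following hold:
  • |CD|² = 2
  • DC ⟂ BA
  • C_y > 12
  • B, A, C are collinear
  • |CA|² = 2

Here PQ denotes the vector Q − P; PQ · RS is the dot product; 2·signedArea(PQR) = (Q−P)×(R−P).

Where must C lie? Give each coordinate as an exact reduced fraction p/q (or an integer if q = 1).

1. C_x = 10  [B, A, C are collinear ∩ DC ⟂ BA]
2. C_y = 13  [B, A, C are collinear ∩ DC ⟂ BA]
   → C = (10, 13)

C = (10, 13)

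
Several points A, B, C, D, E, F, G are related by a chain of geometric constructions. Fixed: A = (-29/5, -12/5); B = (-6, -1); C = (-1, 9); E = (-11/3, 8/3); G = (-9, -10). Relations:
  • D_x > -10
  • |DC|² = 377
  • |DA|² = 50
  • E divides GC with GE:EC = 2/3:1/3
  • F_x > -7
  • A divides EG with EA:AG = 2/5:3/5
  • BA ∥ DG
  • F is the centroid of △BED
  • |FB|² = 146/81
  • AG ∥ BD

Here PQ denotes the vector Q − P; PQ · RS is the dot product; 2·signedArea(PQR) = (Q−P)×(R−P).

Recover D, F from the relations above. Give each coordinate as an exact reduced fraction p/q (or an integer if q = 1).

D = (-46/5, -43/5)
F = (-283/45, -104/45)

1. D_x = -46/5  [BA ∥ DG ∩ AG ∥ BD]
2. D_y = -43/5  [BA ∥ DG ∩ AG ∥ BD]
   → D = (-46/5, -43/5)
3. F_x = -283/45  [F is the centroid of △BED]
4. F_y = -104/45  [F is the centroid of △BED]
   → F = (-283/45, -104/45)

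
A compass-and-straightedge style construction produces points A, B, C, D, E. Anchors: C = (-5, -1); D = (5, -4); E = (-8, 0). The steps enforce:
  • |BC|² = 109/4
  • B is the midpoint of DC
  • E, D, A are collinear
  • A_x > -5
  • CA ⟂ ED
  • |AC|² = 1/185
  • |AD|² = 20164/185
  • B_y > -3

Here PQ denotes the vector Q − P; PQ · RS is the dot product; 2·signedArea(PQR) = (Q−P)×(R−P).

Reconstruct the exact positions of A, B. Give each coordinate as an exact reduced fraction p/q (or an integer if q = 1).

A = (-921/185, -172/185)
B = (0, -5/2)

1. A_x = -921/185  [E, D, A are collinear ∩ CA ⟂ ED]
2. A_y = -172/185  [E, D, A are collinear ∩ CA ⟂ ED]
   → A = (-921/185, -172/185)
3. B_x = 0  [B is the midpoint of DC]
4. B_y = -5/2  [B is the midpoint of DC]
   → B = (0, -5/2)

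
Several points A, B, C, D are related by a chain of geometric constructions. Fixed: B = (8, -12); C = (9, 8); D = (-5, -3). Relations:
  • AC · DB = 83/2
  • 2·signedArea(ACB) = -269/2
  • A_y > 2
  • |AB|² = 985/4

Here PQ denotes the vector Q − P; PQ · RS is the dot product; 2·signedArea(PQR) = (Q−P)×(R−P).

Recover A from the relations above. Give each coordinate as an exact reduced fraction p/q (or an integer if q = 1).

1. A_x = 2  [2·signedArea(ACB) = -269/2 ∩ AC · DB = 83/2]
2. A_y = 5/2  [2·signedArea(ACB) = -269/2 ∩ AC · DB = 83/2]
   → A = (2, 5/2)

A = (2, 5/2)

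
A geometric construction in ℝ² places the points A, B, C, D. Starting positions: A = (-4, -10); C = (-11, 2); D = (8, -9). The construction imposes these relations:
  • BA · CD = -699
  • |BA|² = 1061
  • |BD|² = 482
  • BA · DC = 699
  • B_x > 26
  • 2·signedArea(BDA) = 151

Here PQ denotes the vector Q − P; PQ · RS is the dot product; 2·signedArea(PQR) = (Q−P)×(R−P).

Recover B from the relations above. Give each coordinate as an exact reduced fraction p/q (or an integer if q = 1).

1. B_x = 27  [BA · CD = -699 ∩ 2·signedArea(BDA) = 151]
2. B_y = -20  [BA · CD = -699 ∩ 2·signedArea(BDA) = 151]
   → B = (27, -20)

B = (27, -20)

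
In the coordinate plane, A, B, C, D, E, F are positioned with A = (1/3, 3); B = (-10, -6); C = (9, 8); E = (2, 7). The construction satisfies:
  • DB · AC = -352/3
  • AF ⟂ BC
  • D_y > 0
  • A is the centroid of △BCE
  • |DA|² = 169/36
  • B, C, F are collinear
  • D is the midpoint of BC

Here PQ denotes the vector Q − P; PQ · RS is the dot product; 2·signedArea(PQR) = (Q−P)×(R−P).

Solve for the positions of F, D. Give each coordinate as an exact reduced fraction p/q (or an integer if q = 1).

1. F_x = 1663/1671  [B, C, F are collinear ∩ AF ⟂ BC]
2. F_y = 3512/1671  [B, C, F are collinear ∩ AF ⟂ BC]
   → F = (1663/1671, 3512/1671)
3. D_x = -1/2  [D is the midpoint of BC]
4. D_y = 1  [D is the midpoint of BC]
   → D = (-1/2, 1)

D = (-1/2, 1)
F = (1663/1671, 3512/1671)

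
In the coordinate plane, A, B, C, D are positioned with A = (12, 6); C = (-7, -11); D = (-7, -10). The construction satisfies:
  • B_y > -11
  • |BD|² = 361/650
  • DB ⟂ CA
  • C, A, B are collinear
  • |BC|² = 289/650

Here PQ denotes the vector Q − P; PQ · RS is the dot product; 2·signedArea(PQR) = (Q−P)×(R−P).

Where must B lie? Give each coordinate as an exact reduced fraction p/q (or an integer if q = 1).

1. B_x = -4227/650  [C, A, B are collinear ∩ DB ⟂ CA]
2. B_y = -6861/650  [C, A, B are collinear ∩ DB ⟂ CA]
   → B = (-4227/650, -6861/650)

B = (-4227/650, -6861/650)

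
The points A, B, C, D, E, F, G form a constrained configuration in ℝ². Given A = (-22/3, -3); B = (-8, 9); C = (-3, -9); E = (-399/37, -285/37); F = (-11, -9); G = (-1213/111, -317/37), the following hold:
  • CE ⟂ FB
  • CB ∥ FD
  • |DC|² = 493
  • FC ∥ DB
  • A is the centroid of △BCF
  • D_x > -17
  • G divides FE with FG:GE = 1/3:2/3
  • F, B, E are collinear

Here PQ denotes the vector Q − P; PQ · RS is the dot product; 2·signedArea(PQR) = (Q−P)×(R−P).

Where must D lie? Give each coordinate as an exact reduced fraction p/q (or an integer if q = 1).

D = (-16, 9)

1. D_x = -16  [FC ∥ DB ∩ CB ∥ FD]
2. D_y = 9  [FC ∥ DB ∩ CB ∥ FD]
   → D = (-16, 9)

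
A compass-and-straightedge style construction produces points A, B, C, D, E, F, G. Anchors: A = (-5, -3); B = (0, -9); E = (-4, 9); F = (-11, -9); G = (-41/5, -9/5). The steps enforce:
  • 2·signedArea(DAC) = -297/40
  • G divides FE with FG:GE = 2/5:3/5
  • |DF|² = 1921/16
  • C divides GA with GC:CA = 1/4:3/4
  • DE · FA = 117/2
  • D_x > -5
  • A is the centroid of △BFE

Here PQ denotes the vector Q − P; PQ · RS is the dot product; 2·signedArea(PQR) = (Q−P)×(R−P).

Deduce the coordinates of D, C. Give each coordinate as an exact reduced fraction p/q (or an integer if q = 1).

1. C_x = -37/5  [C divides GA with GC:CA = 1/4:3/4]
2. C_y = -21/10  [C divides GA with GC:CA = 1/4:3/4]
   → C = (-37/5, -21/10)
3. D_x = -19/4  [2·signedArea(DAC) = -297/40 ∩ DE · FA = 117/2]
4. D_y = 0  [2·signedArea(DAC) = -297/40 ∩ DE · FA = 117/2]
   → D = (-19/4, 0)

C = (-37/5, -21/10)
D = (-19/4, 0)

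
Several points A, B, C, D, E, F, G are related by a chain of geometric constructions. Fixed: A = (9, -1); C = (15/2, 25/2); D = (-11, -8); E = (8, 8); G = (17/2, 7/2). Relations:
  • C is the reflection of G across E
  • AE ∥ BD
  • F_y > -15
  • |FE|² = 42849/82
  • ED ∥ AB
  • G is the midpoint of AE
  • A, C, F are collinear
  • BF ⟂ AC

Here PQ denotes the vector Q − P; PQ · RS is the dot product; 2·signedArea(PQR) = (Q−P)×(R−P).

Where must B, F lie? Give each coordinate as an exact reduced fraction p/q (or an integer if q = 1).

1. B_x = -10  [AE ∥ BD ∩ ED ∥ AB]
2. B_y = -17  [AE ∥ BD ∩ ED ∥ AB]
   → B = (-10, -17)
3. F_x = 863/82  [A, C, F are collinear ∩ BF ⟂ AC]
4. F_y = -1207/82  [A, C, F are collinear ∩ BF ⟂ AC]
   → F = (863/82, -1207/82)

B = (-10, -17)
F = (863/82, -1207/82)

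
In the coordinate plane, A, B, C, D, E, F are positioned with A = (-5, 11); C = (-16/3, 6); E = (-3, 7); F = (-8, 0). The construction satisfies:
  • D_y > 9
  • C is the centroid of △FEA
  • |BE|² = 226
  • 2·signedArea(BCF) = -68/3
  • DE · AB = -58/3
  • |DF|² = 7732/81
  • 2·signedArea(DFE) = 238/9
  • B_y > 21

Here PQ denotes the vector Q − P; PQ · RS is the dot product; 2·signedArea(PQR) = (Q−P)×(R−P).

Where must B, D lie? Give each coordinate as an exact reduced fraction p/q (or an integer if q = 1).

B = (-2, 22)
D = (-46/9, 28/3)

1. B_x = -2  [line 6·x + -8/3·y + 212/3 = 0 ∩ |BE|² = 226]
2. B_y = 22  [line 6·x + -8/3·y + 212/3 = 0 ∩ |BE|² = 226]
   → B = (-2, 22)
3. D_x = -46/9  [2·signedArea(DFE) = 238/9 ∩ DE · AB = -58/3]
4. D_y = 28/3  [2·signedArea(DFE) = 238/9 ∩ DE · AB = -58/3]
   → D = (-46/9, 28/3)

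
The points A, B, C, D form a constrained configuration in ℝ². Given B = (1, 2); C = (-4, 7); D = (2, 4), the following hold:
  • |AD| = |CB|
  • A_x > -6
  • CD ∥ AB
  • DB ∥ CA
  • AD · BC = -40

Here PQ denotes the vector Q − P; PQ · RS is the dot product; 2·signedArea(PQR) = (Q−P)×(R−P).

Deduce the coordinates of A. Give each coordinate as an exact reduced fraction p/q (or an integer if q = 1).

1. A_x = -5  [CD ∥ AB ∩ DB ∥ CA]
2. A_y = 5  [CD ∥ AB ∩ DB ∥ CA]
   → A = (-5, 5)

A = (-5, 5)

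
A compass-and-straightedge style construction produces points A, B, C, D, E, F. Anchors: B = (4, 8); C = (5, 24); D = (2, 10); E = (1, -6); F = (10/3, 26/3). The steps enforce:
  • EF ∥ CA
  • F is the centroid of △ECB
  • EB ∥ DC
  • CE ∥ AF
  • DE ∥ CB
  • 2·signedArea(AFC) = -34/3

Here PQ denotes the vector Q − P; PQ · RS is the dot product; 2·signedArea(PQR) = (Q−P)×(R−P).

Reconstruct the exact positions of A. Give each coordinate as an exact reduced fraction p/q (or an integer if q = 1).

A = (22/3, 116/3)

1. A_x = 22/3  [CE ∥ AF ∩ EF ∥ CA]
2. A_y = 116/3  [CE ∥ AF ∩ EF ∥ CA]
   → A = (22/3, 116/3)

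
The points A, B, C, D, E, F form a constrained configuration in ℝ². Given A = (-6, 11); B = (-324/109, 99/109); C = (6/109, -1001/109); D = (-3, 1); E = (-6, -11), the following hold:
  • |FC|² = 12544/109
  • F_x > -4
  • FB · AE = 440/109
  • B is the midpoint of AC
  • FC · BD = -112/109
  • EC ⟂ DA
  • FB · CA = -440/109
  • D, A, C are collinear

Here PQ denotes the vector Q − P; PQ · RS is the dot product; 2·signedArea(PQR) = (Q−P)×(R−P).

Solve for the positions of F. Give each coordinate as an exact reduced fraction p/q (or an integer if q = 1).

F = (-330/109, 119/109)

1. F_x = -330/109  [FB · AE = 440/109 ∩ FC · BD = -112/109]
2. F_y = 119/109  [FB · AE = 440/109 ∩ FC · BD = -112/109]
   → F = (-330/109, 119/109)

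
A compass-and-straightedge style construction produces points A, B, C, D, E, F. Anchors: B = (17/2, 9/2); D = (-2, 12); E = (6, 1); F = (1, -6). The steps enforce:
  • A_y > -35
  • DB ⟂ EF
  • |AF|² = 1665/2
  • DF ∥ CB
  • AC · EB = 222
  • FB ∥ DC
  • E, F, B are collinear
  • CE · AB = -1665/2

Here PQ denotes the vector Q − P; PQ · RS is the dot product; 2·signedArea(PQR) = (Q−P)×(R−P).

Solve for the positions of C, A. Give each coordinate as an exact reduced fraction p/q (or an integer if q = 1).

1. C_x = 11/2  [DF ∥ CB ∩ FB ∥ DC]
2. C_y = 45/2  [DF ∥ CB ∩ FB ∥ DC]
   → C = (11/2, 45/2)
3. A_x = -7/2  [AC · EB = 222 ∩ CE · AB = -1665/2]
4. A_y = -69/2  [AC · EB = 222 ∩ CE · AB = -1665/2]
   → A = (-7/2, -69/2)

A = (-7/2, -69/2)
C = (11/2, 45/2)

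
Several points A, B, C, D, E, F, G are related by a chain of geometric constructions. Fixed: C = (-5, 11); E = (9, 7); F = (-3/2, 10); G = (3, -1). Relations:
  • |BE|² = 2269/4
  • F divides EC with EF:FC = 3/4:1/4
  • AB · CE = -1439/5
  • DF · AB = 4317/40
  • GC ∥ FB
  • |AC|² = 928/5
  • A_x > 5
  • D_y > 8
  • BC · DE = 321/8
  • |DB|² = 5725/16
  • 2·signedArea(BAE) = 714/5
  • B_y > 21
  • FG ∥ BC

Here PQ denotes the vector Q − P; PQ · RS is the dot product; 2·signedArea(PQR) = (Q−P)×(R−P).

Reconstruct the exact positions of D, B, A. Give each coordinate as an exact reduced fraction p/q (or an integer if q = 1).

A = (27/5, 11/5)
B = (-19/2, 22)
D = (15/4, 17/2)

1. B_x = -19/2  [FG ∥ BC ∩ GC ∥ FB]
2. B_y = 22  [FG ∥ BC ∩ GC ∥ FB]
   → B = (-19/2, 22)
3. A_x = 27/5  [AB · CE = -1439/5 ∩ 2·signedArea(BAE) = 714/5]
4. A_y = 11/5  [AB · CE = -1439/5 ∩ 2·signedArea(BAE) = 714/5]
   → A = (27/5, 11/5)
5. D_x = 15/4  [DF · AB = 4317/40 ∩ BC · DE = 321/8]
6. D_y = 17/2  [DF · AB = 4317/40 ∩ BC · DE = 321/8]
   → D = (15/4, 17/2)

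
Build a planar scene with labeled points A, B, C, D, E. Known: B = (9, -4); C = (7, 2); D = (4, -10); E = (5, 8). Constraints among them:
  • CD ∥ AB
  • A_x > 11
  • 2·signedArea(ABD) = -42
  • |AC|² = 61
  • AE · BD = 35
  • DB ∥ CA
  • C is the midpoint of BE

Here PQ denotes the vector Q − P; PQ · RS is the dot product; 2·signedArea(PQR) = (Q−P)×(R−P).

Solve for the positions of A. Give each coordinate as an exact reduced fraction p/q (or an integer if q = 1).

1. A_x = 12  [CD ∥ AB ∩ DB ∥ CA]
2. A_y = 8  [CD ∥ AB ∩ DB ∥ CA]
   → A = (12, 8)

A = (12, 8)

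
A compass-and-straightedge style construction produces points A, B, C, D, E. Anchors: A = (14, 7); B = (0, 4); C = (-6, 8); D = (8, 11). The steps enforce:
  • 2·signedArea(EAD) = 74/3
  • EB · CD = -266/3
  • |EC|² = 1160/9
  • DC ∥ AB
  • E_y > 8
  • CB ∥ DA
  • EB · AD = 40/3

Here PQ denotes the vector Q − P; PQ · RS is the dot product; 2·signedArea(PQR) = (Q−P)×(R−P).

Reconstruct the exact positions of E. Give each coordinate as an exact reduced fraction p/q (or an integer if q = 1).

1. E_x = 16/3  [EB · CD = -266/3 ∩ EB · AD = 40/3]
2. E_y = 26/3  [EB · CD = -266/3 ∩ EB · AD = 40/3]
   → E = (16/3, 26/3)

E = (16/3, 26/3)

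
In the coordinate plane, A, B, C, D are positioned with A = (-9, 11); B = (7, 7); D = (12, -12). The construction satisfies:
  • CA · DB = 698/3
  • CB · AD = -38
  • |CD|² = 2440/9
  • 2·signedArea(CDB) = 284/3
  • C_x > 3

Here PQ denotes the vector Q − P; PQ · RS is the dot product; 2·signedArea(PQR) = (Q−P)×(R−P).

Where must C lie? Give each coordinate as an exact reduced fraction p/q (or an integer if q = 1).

1. C_x = 10/3  [CB · AD = -38 ∩ CA · DB = 698/3]
2. C_y = 2  [CB · AD = -38 ∩ CA · DB = 698/3]
   → C = (10/3, 2)

C = (10/3, 2)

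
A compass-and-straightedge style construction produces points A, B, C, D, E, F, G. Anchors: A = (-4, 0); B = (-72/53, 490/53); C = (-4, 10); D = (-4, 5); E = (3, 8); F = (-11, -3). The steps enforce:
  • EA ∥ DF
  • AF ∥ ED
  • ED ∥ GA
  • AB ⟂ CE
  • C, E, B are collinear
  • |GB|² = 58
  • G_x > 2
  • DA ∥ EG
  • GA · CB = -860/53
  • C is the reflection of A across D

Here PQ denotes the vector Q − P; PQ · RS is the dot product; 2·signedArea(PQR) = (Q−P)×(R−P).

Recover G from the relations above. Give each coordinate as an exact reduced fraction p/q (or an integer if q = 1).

1. G_x = 3  [ED ∥ GA ∩ DA ∥ EG]
2. G_y = 3  [ED ∥ GA ∩ DA ∥ EG]
   → G = (3, 3)

G = (3, 3)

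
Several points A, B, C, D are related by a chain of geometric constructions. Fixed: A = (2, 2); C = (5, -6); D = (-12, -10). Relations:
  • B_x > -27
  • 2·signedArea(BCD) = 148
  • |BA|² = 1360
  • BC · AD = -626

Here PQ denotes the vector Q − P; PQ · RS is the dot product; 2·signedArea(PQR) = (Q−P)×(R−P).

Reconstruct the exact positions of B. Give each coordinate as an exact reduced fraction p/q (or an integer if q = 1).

1. B_x = -26  [2·signedArea(BCD) = 148 ∩ BC · AD = -626]
2. B_y = -22  [2·signedArea(BCD) = 148 ∩ BC · AD = -626]
   → B = (-26, -22)

B = (-26, -22)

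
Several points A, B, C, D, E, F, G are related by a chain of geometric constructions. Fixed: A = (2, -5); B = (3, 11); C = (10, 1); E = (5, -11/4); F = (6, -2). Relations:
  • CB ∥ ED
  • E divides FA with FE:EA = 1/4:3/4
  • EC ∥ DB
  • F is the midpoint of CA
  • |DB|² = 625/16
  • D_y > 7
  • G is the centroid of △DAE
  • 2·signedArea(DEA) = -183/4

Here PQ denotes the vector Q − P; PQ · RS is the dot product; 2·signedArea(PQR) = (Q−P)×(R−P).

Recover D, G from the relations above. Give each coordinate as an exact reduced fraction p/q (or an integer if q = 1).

1. D_x = -2  [EC ∥ DB ∩ CB ∥ ED]
2. D_y = 29/4  [EC ∥ DB ∩ CB ∥ ED]
   → D = (-2, 29/4)
3. G_x = 5/3  [G is the centroid of △DAE]
4. G_y = -1/6  [G is the centroid of △DAE]
   → G = (5/3, -1/6)

D = (-2, 29/4)
G = (5/3, -1/6)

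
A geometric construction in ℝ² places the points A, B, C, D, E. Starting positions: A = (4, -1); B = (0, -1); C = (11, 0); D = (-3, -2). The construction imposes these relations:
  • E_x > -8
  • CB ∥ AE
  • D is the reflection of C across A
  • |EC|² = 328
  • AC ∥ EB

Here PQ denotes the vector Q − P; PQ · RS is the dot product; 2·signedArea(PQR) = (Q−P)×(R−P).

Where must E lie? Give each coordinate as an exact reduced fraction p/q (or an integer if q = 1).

E = (-7, -2)

1. E_x = -7  [AC ∥ EB ∩ CB ∥ AE]
2. E_y = -2  [AC ∥ EB ∩ CB ∥ AE]
   → E = (-7, -2)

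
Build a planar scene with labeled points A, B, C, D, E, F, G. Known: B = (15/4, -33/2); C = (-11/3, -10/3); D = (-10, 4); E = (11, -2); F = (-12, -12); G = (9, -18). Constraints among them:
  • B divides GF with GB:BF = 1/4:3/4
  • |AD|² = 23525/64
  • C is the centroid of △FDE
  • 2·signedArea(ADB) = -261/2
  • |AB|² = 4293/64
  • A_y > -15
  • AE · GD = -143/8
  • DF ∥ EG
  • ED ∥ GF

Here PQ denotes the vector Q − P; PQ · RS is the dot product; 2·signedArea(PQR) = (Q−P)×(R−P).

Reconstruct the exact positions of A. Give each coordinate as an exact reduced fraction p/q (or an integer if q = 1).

1. A_x = -33/8  [AE · GD = -143/8 ∩ 2·signedArea(ADB) = -261/2]
2. A_y = -57/4  [AE · GD = -143/8 ∩ 2·signedArea(ADB) = -261/2]
   → A = (-33/8, -57/4)

A = (-33/8, -57/4)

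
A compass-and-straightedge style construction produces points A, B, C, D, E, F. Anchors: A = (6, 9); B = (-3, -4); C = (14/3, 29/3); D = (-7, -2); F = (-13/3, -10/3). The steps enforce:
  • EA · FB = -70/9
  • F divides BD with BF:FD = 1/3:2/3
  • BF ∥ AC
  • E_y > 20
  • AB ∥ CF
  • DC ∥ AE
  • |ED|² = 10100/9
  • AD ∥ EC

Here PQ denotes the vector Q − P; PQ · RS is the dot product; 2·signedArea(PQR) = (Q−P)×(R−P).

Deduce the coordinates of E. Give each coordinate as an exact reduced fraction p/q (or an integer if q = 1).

1. E_x = 53/3  [AD ∥ EC ∩ DC ∥ AE]
2. E_y = 62/3  [AD ∥ EC ∩ DC ∥ AE]
   → E = (53/3, 62/3)

E = (53/3, 62/3)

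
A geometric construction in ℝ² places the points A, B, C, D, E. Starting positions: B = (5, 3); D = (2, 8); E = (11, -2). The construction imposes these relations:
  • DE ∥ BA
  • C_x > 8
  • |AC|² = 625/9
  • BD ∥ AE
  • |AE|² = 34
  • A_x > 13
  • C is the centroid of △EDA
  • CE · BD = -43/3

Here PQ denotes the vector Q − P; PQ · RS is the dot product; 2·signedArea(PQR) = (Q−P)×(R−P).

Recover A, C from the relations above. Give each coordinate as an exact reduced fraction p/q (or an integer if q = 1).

1. A_x = 14  [BD ∥ AE ∩ DE ∥ BA]
2. A_y = -7  [BD ∥ AE ∩ DE ∥ BA]
   → A = (14, -7)
3. C_x = 9  [C is the centroid of △EDA]
4. C_y = -1/3  [C is the centroid of △EDA]
   → C = (9, -1/3)

A = (14, -7)
C = (9, -1/3)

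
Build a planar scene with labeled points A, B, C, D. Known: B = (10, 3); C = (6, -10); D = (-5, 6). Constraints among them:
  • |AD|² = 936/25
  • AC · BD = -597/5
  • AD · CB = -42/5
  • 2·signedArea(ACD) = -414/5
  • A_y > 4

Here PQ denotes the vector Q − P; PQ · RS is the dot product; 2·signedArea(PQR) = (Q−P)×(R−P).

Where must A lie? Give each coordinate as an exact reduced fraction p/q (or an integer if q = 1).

1. A_x = 1  [AD · CB = -42/5 ∩ 2·signedArea(ACD) = -414/5]
2. A_y = 24/5  [AD · CB = -42/5 ∩ 2·signedArea(ACD) = -414/5]
   → A = (1, 24/5)

A = (1, 24/5)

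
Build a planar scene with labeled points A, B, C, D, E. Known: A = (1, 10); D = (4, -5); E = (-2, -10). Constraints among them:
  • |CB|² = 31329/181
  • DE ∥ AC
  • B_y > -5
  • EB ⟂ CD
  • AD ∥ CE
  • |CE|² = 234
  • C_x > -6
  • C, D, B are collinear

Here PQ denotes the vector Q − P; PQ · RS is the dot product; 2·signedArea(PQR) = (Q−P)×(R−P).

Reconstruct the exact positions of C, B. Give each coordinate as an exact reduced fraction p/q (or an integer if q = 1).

1. C_x = -5  [AD ∥ CE ∩ DE ∥ AC]
2. C_y = 5  [AD ∥ CE ∩ DE ∥ AC]
   → C = (-5, 5)
3. B_x = 688/181  [C, D, B are collinear ∩ EB ⟂ CD]
4. B_y = -865/181  [C, D, B are collinear ∩ EB ⟂ CD]
   → B = (688/181, -865/181)

B = (688/181, -865/181)
C = (-5, 5)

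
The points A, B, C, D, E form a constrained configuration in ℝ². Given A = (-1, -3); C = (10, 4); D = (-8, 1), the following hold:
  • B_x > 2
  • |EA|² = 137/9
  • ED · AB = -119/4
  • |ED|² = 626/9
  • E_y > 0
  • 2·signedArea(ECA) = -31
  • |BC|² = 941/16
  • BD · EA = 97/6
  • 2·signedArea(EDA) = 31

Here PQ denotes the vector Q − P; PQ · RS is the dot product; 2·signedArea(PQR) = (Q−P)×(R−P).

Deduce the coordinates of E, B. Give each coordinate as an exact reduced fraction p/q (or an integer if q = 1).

1. E_x = 1/3  [2·signedArea(EDA) = 31 ∩ 2·signedArea(ECA) = -31]
2. E_y = 2/3  [2·signedArea(EDA) = 31 ∩ 2·signedArea(ECA) = -31]
   → E = (1/3, 2/3)
3. B_x = 11/4  [BD · EA = 97/6 ∩ ED · AB = -119/4]
4. B_y = 3/2  [BD · EA = 97/6 ∩ ED · AB = -119/4]
   → B = (11/4, 3/2)

B = (11/4, 3/2)
E = (1/3, 2/3)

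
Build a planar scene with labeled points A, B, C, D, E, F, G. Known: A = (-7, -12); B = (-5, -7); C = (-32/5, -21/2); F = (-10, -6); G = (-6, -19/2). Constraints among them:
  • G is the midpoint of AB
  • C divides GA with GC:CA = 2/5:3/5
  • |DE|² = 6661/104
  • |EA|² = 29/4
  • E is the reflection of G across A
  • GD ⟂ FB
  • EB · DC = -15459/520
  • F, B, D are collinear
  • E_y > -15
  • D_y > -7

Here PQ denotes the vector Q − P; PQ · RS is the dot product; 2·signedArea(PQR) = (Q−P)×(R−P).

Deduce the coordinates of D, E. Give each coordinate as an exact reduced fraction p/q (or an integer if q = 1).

D = (-285/52, -359/52)
E = (-8, -29/2)

1. D_x = -285/52  [F, B, D are collinear ∩ GD ⟂ FB]
2. D_y = -359/52  [F, B, D are collinear ∩ GD ⟂ FB]
   → D = (-285/52, -359/52)
3. E_x = -8  [E is the reflection of G across A]
4. E_y = -29/2  [E is the reflection of G across A]
   → E = (-8, -29/2)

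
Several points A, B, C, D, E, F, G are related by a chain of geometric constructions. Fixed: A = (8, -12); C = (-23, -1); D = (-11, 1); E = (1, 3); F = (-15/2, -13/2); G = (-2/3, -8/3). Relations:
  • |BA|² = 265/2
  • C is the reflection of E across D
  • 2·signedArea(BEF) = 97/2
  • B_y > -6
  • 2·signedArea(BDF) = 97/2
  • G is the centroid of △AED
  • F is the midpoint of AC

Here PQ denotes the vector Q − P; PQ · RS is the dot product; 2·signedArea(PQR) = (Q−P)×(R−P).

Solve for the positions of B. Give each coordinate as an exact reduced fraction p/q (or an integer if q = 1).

B = (-3/2, -11/2)

1. B_x = -3/2  [2·signedArea(BDF) = 97/2 ∩ 2·signedArea(BEF) = 97/2]
2. B_y = -11/2  [2·signedArea(BDF) = 97/2 ∩ 2·signedArea(BEF) = 97/2]
   → B = (-3/2, -11/2)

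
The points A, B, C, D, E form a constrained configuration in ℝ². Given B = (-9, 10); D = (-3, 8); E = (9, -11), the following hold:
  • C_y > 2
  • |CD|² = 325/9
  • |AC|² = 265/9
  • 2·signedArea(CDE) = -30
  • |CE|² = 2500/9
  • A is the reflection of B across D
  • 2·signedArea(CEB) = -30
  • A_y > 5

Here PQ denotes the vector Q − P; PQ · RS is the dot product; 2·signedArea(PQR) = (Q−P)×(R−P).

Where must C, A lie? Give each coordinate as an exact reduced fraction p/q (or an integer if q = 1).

A = (3, 6)
C = (-1, 7/3)

1. C_x = -1  [2·signedArea(CDE) = -30 ∩ 2·signedArea(CEB) = -30]
2. C_y = 7/3  [2·signedArea(CDE) = -30 ∩ 2·signedArea(CEB) = -30]
   → C = (-1, 7/3)
3. A_x = 3  [A is the reflection of B across D]
4. A_y = 6  [A is the reflection of B across D]
   → A = (3, 6)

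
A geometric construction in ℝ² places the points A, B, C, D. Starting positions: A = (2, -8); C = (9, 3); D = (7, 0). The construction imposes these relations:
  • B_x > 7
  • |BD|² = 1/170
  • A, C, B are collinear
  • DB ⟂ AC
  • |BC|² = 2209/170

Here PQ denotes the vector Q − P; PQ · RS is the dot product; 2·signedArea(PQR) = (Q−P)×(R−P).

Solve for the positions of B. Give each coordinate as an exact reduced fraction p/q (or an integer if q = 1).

B = (1201/170, -7/170)

1. B_x = 1201/170  [A, C, B are collinear ∩ DB ⟂ AC]
2. B_y = -7/170  [A, C, B are collinear ∩ DB ⟂ AC]
   → B = (1201/170, -7/170)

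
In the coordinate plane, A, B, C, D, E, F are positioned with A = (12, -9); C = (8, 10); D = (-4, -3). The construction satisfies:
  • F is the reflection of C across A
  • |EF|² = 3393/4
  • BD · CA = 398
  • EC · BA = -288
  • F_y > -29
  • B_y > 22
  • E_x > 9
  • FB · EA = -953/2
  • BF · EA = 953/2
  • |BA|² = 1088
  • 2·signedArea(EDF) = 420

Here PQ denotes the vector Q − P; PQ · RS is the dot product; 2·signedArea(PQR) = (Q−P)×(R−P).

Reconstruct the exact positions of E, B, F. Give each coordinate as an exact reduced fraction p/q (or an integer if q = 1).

1. B_x = 20  [line -4·x + 19·y + -357 = 0 ∩ |BA|² = 1088]
2. B_y = 23  [line -4·x + 19·y + -357 = 0 ∩ |BA|² = 1088]
   → B = (20, 23)
3. F_x = 16  [F is the reflection of C across A]
4. F_y = -28  [F is the reflection of C across A]
   → F = (16, -28)
5. E_x = 10  [2·signedArea(EDF) = 420 ∩ FB · EA = -953/2]
6. E_y = 1/2  [2·signedArea(EDF) = 420 ∩ FB · EA = -953/2]
   → E = (10, 1/2)

B = (20, 23)
E = (10, 1/2)
F = (16, -28)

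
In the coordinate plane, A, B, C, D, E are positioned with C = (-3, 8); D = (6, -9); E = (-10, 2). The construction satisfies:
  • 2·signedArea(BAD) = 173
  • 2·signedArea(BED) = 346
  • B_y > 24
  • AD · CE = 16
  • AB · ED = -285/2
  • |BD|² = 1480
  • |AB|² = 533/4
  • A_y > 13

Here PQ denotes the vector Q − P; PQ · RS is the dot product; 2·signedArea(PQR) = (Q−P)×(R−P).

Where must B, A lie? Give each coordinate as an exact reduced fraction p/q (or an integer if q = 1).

1. B_x = -12  [line 11·x + 16·y + -268 = 0 ∩ |BD|² = 1480]
2. B_y = 25  [line 11·x + 16·y + -268 = 0 ∩ |BD|² = 1480]
   → B = (-12, 25)
3. A_x = -11  [2·signedArea(BAD) = 173 ∩ AB · ED = -285/2]
4. A_y = 27/2  [2·signedArea(BAD) = 173 ∩ AB · ED = -285/2]
   → A = (-11, 27/2)

A = (-11, 27/2)
B = (-12, 25)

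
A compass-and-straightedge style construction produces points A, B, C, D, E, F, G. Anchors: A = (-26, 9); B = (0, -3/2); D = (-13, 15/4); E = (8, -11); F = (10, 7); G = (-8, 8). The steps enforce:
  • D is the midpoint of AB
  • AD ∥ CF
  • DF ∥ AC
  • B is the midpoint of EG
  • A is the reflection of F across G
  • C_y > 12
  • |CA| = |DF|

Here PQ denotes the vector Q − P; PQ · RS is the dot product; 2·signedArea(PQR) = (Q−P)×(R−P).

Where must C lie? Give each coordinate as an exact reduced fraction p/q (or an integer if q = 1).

1. C_x = -3  [AD ∥ CF ∩ DF ∥ AC]
2. C_y = 49/4  [AD ∥ CF ∩ DF ∥ AC]
   → C = (-3, 49/4)

C = (-3, 49/4)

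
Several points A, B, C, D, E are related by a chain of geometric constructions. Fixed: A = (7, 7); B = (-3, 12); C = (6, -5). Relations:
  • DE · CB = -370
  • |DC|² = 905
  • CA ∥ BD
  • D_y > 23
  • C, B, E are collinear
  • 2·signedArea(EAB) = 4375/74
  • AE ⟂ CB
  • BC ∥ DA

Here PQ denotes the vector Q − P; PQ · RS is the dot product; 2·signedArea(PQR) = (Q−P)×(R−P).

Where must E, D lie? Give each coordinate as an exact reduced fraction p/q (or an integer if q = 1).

1. E_x = 93/74  [C, B, E are collinear ∩ AE ⟂ CB]
2. E_y = 293/74  [C, B, E are collinear ∩ AE ⟂ CB]
   → E = (93/74, 293/74)
3. D_x = -2  [BC ∥ DA ∩ CA ∥ BD]
4. D_y = 24  [BC ∥ DA ∩ CA ∥ BD]
   → D = (-2, 24)

D = (-2, 24)
E = (93/74, 293/74)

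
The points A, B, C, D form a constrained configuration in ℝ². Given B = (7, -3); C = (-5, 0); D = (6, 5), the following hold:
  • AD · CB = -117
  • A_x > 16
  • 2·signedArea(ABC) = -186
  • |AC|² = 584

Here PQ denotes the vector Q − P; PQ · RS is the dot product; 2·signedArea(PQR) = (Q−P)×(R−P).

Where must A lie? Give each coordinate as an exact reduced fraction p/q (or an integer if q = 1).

A = (17, 10)

1. A_x = 17  [2·signedArea(ABC) = -186 ∩ AD · CB = -117]
2. A_y = 10  [2·signedArea(ABC) = -186 ∩ AD · CB = -117]
   → A = (17, 10)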